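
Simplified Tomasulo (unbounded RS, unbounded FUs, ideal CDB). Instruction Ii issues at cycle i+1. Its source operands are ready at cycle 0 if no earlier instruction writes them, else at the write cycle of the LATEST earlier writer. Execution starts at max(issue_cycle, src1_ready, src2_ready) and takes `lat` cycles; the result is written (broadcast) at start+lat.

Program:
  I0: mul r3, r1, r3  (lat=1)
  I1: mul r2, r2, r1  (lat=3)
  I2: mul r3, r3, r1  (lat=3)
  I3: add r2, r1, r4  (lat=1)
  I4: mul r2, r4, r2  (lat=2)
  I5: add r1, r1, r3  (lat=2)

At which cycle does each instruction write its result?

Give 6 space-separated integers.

Answer: 2 5 6 5 7 8

Derivation:
I0 mul r3: issue@1 deps=(None,None) exec_start@1 write@2
I1 mul r2: issue@2 deps=(None,None) exec_start@2 write@5
I2 mul r3: issue@3 deps=(0,None) exec_start@3 write@6
I3 add r2: issue@4 deps=(None,None) exec_start@4 write@5
I4 mul r2: issue@5 deps=(None,3) exec_start@5 write@7
I5 add r1: issue@6 deps=(None,2) exec_start@6 write@8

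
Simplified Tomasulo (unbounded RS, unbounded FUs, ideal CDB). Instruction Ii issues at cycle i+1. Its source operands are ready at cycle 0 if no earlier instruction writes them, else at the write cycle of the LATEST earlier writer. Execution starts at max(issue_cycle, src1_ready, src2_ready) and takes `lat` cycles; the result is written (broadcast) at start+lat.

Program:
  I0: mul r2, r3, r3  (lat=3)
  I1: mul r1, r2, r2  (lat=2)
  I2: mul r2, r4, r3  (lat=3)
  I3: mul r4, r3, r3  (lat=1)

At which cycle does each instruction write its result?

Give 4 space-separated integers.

Answer: 4 6 6 5

Derivation:
I0 mul r2: issue@1 deps=(None,None) exec_start@1 write@4
I1 mul r1: issue@2 deps=(0,0) exec_start@4 write@6
I2 mul r2: issue@3 deps=(None,None) exec_start@3 write@6
I3 mul r4: issue@4 deps=(None,None) exec_start@4 write@5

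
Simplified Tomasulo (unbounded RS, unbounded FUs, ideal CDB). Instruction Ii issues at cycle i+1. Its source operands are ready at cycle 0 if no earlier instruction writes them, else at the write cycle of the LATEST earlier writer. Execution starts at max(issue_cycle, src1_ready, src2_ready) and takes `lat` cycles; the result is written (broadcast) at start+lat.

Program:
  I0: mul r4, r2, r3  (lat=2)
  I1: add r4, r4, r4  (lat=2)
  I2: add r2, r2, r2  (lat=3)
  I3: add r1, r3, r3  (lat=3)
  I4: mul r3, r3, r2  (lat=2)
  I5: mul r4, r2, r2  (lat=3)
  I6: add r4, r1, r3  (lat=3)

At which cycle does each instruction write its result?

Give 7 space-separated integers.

Answer: 3 5 6 7 8 9 11

Derivation:
I0 mul r4: issue@1 deps=(None,None) exec_start@1 write@3
I1 add r4: issue@2 deps=(0,0) exec_start@3 write@5
I2 add r2: issue@3 deps=(None,None) exec_start@3 write@6
I3 add r1: issue@4 deps=(None,None) exec_start@4 write@7
I4 mul r3: issue@5 deps=(None,2) exec_start@6 write@8
I5 mul r4: issue@6 deps=(2,2) exec_start@6 write@9
I6 add r4: issue@7 deps=(3,4) exec_start@8 write@11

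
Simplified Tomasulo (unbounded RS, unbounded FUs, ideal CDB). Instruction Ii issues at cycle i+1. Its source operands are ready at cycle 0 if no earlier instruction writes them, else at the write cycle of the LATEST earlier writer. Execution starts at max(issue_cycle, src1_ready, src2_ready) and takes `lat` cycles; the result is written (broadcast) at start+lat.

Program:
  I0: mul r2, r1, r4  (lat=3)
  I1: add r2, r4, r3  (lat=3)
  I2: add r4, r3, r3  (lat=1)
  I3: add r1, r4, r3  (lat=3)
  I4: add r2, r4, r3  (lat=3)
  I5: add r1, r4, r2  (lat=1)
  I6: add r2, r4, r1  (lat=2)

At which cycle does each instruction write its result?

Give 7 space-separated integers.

I0 mul r2: issue@1 deps=(None,None) exec_start@1 write@4
I1 add r2: issue@2 deps=(None,None) exec_start@2 write@5
I2 add r4: issue@3 deps=(None,None) exec_start@3 write@4
I3 add r1: issue@4 deps=(2,None) exec_start@4 write@7
I4 add r2: issue@5 deps=(2,None) exec_start@5 write@8
I5 add r1: issue@6 deps=(2,4) exec_start@8 write@9
I6 add r2: issue@7 deps=(2,5) exec_start@9 write@11

Answer: 4 5 4 7 8 9 11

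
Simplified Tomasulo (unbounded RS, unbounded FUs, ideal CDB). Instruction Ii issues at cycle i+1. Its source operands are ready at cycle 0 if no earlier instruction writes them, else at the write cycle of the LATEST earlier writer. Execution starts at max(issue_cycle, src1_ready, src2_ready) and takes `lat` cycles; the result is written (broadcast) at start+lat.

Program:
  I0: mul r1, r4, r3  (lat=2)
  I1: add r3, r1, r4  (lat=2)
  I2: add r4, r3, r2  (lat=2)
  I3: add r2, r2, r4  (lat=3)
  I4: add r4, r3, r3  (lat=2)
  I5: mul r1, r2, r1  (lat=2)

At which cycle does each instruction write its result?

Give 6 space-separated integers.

Answer: 3 5 7 10 7 12

Derivation:
I0 mul r1: issue@1 deps=(None,None) exec_start@1 write@3
I1 add r3: issue@2 deps=(0,None) exec_start@3 write@5
I2 add r4: issue@3 deps=(1,None) exec_start@5 write@7
I3 add r2: issue@4 deps=(None,2) exec_start@7 write@10
I4 add r4: issue@5 deps=(1,1) exec_start@5 write@7
I5 mul r1: issue@6 deps=(3,0) exec_start@10 write@12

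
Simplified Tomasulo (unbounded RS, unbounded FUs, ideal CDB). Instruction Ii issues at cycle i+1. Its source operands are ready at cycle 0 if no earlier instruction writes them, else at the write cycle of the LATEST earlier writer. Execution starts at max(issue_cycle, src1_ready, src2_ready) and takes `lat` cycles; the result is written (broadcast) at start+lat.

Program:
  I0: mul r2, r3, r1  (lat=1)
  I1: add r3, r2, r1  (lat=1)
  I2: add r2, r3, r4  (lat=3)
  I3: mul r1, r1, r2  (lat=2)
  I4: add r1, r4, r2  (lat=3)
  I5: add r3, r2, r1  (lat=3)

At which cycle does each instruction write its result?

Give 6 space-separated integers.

I0 mul r2: issue@1 deps=(None,None) exec_start@1 write@2
I1 add r3: issue@2 deps=(0,None) exec_start@2 write@3
I2 add r2: issue@3 deps=(1,None) exec_start@3 write@6
I3 mul r1: issue@4 deps=(None,2) exec_start@6 write@8
I4 add r1: issue@5 deps=(None,2) exec_start@6 write@9
I5 add r3: issue@6 deps=(2,4) exec_start@9 write@12

Answer: 2 3 6 8 9 12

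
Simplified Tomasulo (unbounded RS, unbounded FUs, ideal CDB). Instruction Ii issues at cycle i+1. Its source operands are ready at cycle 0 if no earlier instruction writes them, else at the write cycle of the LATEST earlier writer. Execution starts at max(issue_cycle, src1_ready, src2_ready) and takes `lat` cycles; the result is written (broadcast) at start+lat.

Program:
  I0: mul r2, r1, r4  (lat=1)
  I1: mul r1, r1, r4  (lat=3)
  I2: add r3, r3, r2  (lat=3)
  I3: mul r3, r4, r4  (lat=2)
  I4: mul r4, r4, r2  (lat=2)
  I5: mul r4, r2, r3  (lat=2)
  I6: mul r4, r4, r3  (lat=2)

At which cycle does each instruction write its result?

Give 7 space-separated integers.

I0 mul r2: issue@1 deps=(None,None) exec_start@1 write@2
I1 mul r1: issue@2 deps=(None,None) exec_start@2 write@5
I2 add r3: issue@3 deps=(None,0) exec_start@3 write@6
I3 mul r3: issue@4 deps=(None,None) exec_start@4 write@6
I4 mul r4: issue@5 deps=(None,0) exec_start@5 write@7
I5 mul r4: issue@6 deps=(0,3) exec_start@6 write@8
I6 mul r4: issue@7 deps=(5,3) exec_start@8 write@10

Answer: 2 5 6 6 7 8 10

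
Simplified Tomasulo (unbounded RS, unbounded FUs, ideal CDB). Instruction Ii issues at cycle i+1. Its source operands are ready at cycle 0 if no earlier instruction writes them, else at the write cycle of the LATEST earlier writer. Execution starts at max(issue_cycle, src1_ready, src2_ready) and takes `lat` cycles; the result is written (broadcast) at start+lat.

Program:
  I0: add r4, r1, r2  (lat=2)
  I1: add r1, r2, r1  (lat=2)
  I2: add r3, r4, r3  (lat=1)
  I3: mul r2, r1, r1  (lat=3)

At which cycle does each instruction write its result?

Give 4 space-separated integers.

Answer: 3 4 4 7

Derivation:
I0 add r4: issue@1 deps=(None,None) exec_start@1 write@3
I1 add r1: issue@2 deps=(None,None) exec_start@2 write@4
I2 add r3: issue@3 deps=(0,None) exec_start@3 write@4
I3 mul r2: issue@4 deps=(1,1) exec_start@4 write@7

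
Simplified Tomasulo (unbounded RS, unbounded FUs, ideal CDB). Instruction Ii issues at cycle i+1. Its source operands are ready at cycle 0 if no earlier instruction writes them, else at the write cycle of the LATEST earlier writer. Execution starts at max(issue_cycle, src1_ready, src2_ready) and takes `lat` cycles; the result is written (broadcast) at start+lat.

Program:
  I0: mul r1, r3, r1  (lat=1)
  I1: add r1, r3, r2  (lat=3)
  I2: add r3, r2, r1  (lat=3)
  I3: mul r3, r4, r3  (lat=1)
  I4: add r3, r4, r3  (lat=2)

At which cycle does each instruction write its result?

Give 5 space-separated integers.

I0 mul r1: issue@1 deps=(None,None) exec_start@1 write@2
I1 add r1: issue@2 deps=(None,None) exec_start@2 write@5
I2 add r3: issue@3 deps=(None,1) exec_start@5 write@8
I3 mul r3: issue@4 deps=(None,2) exec_start@8 write@9
I4 add r3: issue@5 deps=(None,3) exec_start@9 write@11

Answer: 2 5 8 9 11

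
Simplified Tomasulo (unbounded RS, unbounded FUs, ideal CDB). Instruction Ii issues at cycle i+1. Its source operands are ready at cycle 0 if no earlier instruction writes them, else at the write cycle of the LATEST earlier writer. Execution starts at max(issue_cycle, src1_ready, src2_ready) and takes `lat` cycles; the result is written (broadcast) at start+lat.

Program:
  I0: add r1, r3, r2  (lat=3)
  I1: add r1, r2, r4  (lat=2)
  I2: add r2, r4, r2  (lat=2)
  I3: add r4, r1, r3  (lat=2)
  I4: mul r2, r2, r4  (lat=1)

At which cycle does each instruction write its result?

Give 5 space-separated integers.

I0 add r1: issue@1 deps=(None,None) exec_start@1 write@4
I1 add r1: issue@2 deps=(None,None) exec_start@2 write@4
I2 add r2: issue@3 deps=(None,None) exec_start@3 write@5
I3 add r4: issue@4 deps=(1,None) exec_start@4 write@6
I4 mul r2: issue@5 deps=(2,3) exec_start@6 write@7

Answer: 4 4 5 6 7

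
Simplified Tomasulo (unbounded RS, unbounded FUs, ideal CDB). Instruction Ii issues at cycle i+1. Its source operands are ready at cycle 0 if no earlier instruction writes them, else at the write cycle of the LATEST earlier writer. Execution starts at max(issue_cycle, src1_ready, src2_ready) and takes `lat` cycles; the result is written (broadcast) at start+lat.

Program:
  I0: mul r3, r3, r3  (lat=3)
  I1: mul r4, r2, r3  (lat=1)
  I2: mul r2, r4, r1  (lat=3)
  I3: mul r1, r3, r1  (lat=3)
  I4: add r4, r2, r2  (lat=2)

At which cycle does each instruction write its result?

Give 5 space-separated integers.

Answer: 4 5 8 7 10

Derivation:
I0 mul r3: issue@1 deps=(None,None) exec_start@1 write@4
I1 mul r4: issue@2 deps=(None,0) exec_start@4 write@5
I2 mul r2: issue@3 deps=(1,None) exec_start@5 write@8
I3 mul r1: issue@4 deps=(0,None) exec_start@4 write@7
I4 add r4: issue@5 deps=(2,2) exec_start@8 write@10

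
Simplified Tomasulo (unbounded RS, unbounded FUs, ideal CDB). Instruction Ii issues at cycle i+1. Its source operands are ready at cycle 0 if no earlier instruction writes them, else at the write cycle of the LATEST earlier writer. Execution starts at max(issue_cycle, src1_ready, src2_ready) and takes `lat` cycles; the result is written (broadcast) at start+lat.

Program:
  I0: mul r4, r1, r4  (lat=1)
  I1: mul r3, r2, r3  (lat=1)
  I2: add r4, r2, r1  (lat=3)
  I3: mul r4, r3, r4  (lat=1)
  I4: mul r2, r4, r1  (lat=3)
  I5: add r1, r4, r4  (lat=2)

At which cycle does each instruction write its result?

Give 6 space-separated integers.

Answer: 2 3 6 7 10 9

Derivation:
I0 mul r4: issue@1 deps=(None,None) exec_start@1 write@2
I1 mul r3: issue@2 deps=(None,None) exec_start@2 write@3
I2 add r4: issue@3 deps=(None,None) exec_start@3 write@6
I3 mul r4: issue@4 deps=(1,2) exec_start@6 write@7
I4 mul r2: issue@5 deps=(3,None) exec_start@7 write@10
I5 add r1: issue@6 deps=(3,3) exec_start@7 write@9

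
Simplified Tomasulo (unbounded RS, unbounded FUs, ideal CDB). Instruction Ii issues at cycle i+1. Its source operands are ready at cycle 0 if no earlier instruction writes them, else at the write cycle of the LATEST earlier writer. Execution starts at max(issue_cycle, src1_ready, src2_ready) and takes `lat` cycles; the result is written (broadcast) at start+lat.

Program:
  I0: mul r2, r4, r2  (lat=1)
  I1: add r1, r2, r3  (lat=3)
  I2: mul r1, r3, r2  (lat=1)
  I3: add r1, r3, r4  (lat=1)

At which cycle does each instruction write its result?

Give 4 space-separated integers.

Answer: 2 5 4 5

Derivation:
I0 mul r2: issue@1 deps=(None,None) exec_start@1 write@2
I1 add r1: issue@2 deps=(0,None) exec_start@2 write@5
I2 mul r1: issue@3 deps=(None,0) exec_start@3 write@4
I3 add r1: issue@4 deps=(None,None) exec_start@4 write@5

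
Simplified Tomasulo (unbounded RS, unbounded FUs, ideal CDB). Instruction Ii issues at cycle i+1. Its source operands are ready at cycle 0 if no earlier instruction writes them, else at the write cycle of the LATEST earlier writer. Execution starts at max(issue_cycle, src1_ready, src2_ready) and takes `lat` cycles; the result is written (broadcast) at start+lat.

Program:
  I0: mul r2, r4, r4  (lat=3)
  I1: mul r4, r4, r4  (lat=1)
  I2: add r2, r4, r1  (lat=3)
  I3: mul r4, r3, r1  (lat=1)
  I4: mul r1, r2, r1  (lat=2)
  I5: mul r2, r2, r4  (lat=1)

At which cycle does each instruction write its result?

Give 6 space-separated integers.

Answer: 4 3 6 5 8 7

Derivation:
I0 mul r2: issue@1 deps=(None,None) exec_start@1 write@4
I1 mul r4: issue@2 deps=(None,None) exec_start@2 write@3
I2 add r2: issue@3 deps=(1,None) exec_start@3 write@6
I3 mul r4: issue@4 deps=(None,None) exec_start@4 write@5
I4 mul r1: issue@5 deps=(2,None) exec_start@6 write@8
I5 mul r2: issue@6 deps=(2,3) exec_start@6 write@7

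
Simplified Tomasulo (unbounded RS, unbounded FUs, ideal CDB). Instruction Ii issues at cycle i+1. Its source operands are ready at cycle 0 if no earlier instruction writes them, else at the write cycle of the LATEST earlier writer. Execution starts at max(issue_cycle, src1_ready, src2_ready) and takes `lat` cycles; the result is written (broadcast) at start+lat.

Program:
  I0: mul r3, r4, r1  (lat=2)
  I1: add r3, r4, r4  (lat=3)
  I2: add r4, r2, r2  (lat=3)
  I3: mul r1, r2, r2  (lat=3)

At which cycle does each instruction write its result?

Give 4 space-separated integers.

Answer: 3 5 6 7

Derivation:
I0 mul r3: issue@1 deps=(None,None) exec_start@1 write@3
I1 add r3: issue@2 deps=(None,None) exec_start@2 write@5
I2 add r4: issue@3 deps=(None,None) exec_start@3 write@6
I3 mul r1: issue@4 deps=(None,None) exec_start@4 write@7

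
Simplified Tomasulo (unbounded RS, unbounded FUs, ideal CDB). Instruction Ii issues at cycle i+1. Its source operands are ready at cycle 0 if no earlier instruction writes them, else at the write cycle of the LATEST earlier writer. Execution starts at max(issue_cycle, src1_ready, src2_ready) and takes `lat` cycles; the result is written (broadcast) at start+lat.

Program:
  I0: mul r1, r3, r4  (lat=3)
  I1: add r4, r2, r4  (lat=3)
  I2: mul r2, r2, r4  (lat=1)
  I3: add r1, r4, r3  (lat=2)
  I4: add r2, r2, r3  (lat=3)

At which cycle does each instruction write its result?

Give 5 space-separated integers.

Answer: 4 5 6 7 9

Derivation:
I0 mul r1: issue@1 deps=(None,None) exec_start@1 write@4
I1 add r4: issue@2 deps=(None,None) exec_start@2 write@5
I2 mul r2: issue@3 deps=(None,1) exec_start@5 write@6
I3 add r1: issue@4 deps=(1,None) exec_start@5 write@7
I4 add r2: issue@5 deps=(2,None) exec_start@6 write@9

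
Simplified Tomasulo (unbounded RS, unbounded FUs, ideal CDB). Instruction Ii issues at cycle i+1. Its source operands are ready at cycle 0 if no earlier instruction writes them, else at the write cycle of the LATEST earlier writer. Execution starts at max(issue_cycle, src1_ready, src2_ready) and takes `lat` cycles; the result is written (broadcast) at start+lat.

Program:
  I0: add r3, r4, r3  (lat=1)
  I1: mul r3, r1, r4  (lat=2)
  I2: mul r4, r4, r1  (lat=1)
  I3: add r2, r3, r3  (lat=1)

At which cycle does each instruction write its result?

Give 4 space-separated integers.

Answer: 2 4 4 5

Derivation:
I0 add r3: issue@1 deps=(None,None) exec_start@1 write@2
I1 mul r3: issue@2 deps=(None,None) exec_start@2 write@4
I2 mul r4: issue@3 deps=(None,None) exec_start@3 write@4
I3 add r2: issue@4 deps=(1,1) exec_start@4 write@5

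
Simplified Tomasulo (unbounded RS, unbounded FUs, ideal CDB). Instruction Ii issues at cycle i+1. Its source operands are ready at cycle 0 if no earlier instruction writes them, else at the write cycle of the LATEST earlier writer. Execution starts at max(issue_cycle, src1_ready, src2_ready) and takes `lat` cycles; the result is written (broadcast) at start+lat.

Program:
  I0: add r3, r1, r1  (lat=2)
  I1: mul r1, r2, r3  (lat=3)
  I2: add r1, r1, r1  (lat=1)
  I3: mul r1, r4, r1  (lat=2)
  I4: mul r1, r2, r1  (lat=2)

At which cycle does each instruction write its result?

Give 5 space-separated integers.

I0 add r3: issue@1 deps=(None,None) exec_start@1 write@3
I1 mul r1: issue@2 deps=(None,0) exec_start@3 write@6
I2 add r1: issue@3 deps=(1,1) exec_start@6 write@7
I3 mul r1: issue@4 deps=(None,2) exec_start@7 write@9
I4 mul r1: issue@5 deps=(None,3) exec_start@9 write@11

Answer: 3 6 7 9 11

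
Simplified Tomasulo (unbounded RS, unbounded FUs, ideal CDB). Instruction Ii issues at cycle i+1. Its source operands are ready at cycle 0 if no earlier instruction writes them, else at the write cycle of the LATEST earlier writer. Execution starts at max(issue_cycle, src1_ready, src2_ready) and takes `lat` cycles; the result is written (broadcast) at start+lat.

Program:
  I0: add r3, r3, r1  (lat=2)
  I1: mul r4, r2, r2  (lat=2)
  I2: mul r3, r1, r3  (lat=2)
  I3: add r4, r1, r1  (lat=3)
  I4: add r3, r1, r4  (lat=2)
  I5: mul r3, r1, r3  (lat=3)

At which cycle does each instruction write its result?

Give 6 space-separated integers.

Answer: 3 4 5 7 9 12

Derivation:
I0 add r3: issue@1 deps=(None,None) exec_start@1 write@3
I1 mul r4: issue@2 deps=(None,None) exec_start@2 write@4
I2 mul r3: issue@3 deps=(None,0) exec_start@3 write@5
I3 add r4: issue@4 deps=(None,None) exec_start@4 write@7
I4 add r3: issue@5 deps=(None,3) exec_start@7 write@9
I5 mul r3: issue@6 deps=(None,4) exec_start@9 write@12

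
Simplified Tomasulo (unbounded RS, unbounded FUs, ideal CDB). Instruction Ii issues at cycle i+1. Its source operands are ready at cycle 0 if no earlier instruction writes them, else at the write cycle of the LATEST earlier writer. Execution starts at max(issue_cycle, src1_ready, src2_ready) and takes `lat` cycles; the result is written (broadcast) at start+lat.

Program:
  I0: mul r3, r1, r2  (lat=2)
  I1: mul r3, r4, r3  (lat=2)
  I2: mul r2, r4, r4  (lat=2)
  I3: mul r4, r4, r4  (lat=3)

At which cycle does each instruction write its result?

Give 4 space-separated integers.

I0 mul r3: issue@1 deps=(None,None) exec_start@1 write@3
I1 mul r3: issue@2 deps=(None,0) exec_start@3 write@5
I2 mul r2: issue@3 deps=(None,None) exec_start@3 write@5
I3 mul r4: issue@4 deps=(None,None) exec_start@4 write@7

Answer: 3 5 5 7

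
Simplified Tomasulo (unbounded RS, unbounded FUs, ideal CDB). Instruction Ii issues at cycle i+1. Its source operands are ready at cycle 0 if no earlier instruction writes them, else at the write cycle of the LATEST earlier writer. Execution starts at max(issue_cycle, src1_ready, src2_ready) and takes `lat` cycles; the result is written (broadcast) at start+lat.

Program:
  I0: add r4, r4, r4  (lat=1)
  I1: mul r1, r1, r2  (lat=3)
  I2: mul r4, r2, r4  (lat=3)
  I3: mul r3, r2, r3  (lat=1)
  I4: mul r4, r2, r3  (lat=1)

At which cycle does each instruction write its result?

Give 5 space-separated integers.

Answer: 2 5 6 5 6

Derivation:
I0 add r4: issue@1 deps=(None,None) exec_start@1 write@2
I1 mul r1: issue@2 deps=(None,None) exec_start@2 write@5
I2 mul r4: issue@3 deps=(None,0) exec_start@3 write@6
I3 mul r3: issue@4 deps=(None,None) exec_start@4 write@5
I4 mul r4: issue@5 deps=(None,3) exec_start@5 write@6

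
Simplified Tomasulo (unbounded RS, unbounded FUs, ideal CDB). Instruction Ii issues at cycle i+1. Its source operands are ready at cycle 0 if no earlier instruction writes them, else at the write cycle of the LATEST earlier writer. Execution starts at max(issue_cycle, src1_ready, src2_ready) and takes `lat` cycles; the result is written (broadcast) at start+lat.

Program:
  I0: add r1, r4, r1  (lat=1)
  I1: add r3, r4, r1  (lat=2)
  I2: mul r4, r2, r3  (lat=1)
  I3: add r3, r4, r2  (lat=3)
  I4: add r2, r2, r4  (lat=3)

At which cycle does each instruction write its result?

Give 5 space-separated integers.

Answer: 2 4 5 8 8

Derivation:
I0 add r1: issue@1 deps=(None,None) exec_start@1 write@2
I1 add r3: issue@2 deps=(None,0) exec_start@2 write@4
I2 mul r4: issue@3 deps=(None,1) exec_start@4 write@5
I3 add r3: issue@4 deps=(2,None) exec_start@5 write@8
I4 add r2: issue@5 deps=(None,2) exec_start@5 write@8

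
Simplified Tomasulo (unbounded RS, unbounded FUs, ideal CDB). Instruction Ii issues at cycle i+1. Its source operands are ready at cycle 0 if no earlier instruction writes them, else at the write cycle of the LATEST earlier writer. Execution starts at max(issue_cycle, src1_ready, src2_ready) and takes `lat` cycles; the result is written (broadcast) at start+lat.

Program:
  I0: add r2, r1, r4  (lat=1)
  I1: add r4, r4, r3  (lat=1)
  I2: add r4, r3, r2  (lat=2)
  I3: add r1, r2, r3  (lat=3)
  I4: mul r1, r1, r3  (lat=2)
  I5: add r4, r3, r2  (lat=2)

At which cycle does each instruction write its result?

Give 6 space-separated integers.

I0 add r2: issue@1 deps=(None,None) exec_start@1 write@2
I1 add r4: issue@2 deps=(None,None) exec_start@2 write@3
I2 add r4: issue@3 deps=(None,0) exec_start@3 write@5
I3 add r1: issue@4 deps=(0,None) exec_start@4 write@7
I4 mul r1: issue@5 deps=(3,None) exec_start@7 write@9
I5 add r4: issue@6 deps=(None,0) exec_start@6 write@8

Answer: 2 3 5 7 9 8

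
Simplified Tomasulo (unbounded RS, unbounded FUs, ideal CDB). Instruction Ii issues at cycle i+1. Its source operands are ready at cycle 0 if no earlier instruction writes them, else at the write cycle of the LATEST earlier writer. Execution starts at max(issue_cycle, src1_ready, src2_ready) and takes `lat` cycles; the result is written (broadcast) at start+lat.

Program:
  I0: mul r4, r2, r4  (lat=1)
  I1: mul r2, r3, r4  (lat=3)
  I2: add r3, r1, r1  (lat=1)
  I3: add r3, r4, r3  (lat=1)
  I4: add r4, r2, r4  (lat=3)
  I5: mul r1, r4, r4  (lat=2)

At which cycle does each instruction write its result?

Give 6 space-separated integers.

I0 mul r4: issue@1 deps=(None,None) exec_start@1 write@2
I1 mul r2: issue@2 deps=(None,0) exec_start@2 write@5
I2 add r3: issue@3 deps=(None,None) exec_start@3 write@4
I3 add r3: issue@4 deps=(0,2) exec_start@4 write@5
I4 add r4: issue@5 deps=(1,0) exec_start@5 write@8
I5 mul r1: issue@6 deps=(4,4) exec_start@8 write@10

Answer: 2 5 4 5 8 10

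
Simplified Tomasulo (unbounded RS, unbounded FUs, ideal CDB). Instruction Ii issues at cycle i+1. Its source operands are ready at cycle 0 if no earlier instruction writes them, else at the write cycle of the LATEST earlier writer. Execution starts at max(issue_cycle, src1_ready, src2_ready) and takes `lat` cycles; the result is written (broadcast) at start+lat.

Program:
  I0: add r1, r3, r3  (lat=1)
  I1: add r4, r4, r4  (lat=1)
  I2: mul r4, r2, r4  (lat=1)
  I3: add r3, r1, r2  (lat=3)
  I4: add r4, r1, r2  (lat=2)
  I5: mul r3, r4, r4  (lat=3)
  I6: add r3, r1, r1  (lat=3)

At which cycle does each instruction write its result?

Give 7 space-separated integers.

Answer: 2 3 4 7 7 10 10

Derivation:
I0 add r1: issue@1 deps=(None,None) exec_start@1 write@2
I1 add r4: issue@2 deps=(None,None) exec_start@2 write@3
I2 mul r4: issue@3 deps=(None,1) exec_start@3 write@4
I3 add r3: issue@4 deps=(0,None) exec_start@4 write@7
I4 add r4: issue@5 deps=(0,None) exec_start@5 write@7
I5 mul r3: issue@6 deps=(4,4) exec_start@7 write@10
I6 add r3: issue@7 deps=(0,0) exec_start@7 write@10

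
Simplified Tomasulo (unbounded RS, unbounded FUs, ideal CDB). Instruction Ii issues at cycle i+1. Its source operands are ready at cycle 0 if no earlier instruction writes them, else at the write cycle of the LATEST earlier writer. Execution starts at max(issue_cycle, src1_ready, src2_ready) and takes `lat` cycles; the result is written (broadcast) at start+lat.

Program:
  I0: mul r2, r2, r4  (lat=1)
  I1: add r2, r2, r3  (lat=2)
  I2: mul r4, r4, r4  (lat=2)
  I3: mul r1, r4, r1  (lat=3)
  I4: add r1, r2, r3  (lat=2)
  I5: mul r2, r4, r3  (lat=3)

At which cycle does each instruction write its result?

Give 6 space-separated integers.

Answer: 2 4 5 8 7 9

Derivation:
I0 mul r2: issue@1 deps=(None,None) exec_start@1 write@2
I1 add r2: issue@2 deps=(0,None) exec_start@2 write@4
I2 mul r4: issue@3 deps=(None,None) exec_start@3 write@5
I3 mul r1: issue@4 deps=(2,None) exec_start@5 write@8
I4 add r1: issue@5 deps=(1,None) exec_start@5 write@7
I5 mul r2: issue@6 deps=(2,None) exec_start@6 write@9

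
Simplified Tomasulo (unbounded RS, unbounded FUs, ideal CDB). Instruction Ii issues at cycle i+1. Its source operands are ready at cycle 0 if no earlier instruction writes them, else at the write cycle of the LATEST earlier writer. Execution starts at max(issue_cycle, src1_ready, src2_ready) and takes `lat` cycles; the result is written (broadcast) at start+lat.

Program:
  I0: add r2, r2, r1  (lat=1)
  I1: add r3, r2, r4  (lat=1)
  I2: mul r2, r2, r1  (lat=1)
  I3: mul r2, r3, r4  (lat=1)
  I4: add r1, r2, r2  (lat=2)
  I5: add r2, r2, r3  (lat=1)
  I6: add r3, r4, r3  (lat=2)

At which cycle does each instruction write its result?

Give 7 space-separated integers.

I0 add r2: issue@1 deps=(None,None) exec_start@1 write@2
I1 add r3: issue@2 deps=(0,None) exec_start@2 write@3
I2 mul r2: issue@3 deps=(0,None) exec_start@3 write@4
I3 mul r2: issue@4 deps=(1,None) exec_start@4 write@5
I4 add r1: issue@5 deps=(3,3) exec_start@5 write@7
I5 add r2: issue@6 deps=(3,1) exec_start@6 write@7
I6 add r3: issue@7 deps=(None,1) exec_start@7 write@9

Answer: 2 3 4 5 7 7 9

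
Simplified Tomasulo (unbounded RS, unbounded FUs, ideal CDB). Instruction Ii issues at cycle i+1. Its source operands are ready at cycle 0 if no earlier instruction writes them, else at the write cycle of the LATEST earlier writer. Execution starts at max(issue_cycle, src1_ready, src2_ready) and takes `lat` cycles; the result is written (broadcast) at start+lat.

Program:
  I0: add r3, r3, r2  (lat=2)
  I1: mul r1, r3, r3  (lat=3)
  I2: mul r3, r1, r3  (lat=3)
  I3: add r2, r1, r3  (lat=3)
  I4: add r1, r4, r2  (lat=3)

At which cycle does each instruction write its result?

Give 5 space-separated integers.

I0 add r3: issue@1 deps=(None,None) exec_start@1 write@3
I1 mul r1: issue@2 deps=(0,0) exec_start@3 write@6
I2 mul r3: issue@3 deps=(1,0) exec_start@6 write@9
I3 add r2: issue@4 deps=(1,2) exec_start@9 write@12
I4 add r1: issue@5 deps=(None,3) exec_start@12 write@15

Answer: 3 6 9 12 15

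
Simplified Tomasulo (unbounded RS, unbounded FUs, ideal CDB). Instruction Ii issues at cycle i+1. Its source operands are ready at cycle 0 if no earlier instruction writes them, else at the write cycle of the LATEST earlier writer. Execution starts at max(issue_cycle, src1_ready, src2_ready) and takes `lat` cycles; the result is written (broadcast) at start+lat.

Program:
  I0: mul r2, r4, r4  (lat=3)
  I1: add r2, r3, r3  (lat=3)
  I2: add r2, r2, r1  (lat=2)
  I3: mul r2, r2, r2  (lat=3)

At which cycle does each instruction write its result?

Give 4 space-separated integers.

I0 mul r2: issue@1 deps=(None,None) exec_start@1 write@4
I1 add r2: issue@2 deps=(None,None) exec_start@2 write@5
I2 add r2: issue@3 deps=(1,None) exec_start@5 write@7
I3 mul r2: issue@4 deps=(2,2) exec_start@7 write@10

Answer: 4 5 7 10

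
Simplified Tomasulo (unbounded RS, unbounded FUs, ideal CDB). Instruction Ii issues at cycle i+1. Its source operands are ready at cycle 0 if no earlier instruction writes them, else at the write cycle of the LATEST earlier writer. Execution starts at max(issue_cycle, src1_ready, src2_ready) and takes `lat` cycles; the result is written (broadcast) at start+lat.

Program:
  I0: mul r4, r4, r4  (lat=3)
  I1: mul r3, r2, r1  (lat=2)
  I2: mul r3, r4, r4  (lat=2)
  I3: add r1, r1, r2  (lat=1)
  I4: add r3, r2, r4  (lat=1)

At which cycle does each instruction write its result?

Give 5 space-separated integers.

I0 mul r4: issue@1 deps=(None,None) exec_start@1 write@4
I1 mul r3: issue@2 deps=(None,None) exec_start@2 write@4
I2 mul r3: issue@3 deps=(0,0) exec_start@4 write@6
I3 add r1: issue@4 deps=(None,None) exec_start@4 write@5
I4 add r3: issue@5 deps=(None,0) exec_start@5 write@6

Answer: 4 4 6 5 6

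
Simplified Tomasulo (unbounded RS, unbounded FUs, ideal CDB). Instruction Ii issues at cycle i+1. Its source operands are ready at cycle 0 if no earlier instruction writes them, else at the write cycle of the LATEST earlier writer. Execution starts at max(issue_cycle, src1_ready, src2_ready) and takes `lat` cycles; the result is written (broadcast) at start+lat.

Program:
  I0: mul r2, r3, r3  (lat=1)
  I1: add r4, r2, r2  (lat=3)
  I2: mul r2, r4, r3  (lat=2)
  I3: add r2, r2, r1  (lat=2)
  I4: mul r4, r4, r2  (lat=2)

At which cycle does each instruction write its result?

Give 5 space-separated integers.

I0 mul r2: issue@1 deps=(None,None) exec_start@1 write@2
I1 add r4: issue@2 deps=(0,0) exec_start@2 write@5
I2 mul r2: issue@3 deps=(1,None) exec_start@5 write@7
I3 add r2: issue@4 deps=(2,None) exec_start@7 write@9
I4 mul r4: issue@5 deps=(1,3) exec_start@9 write@11

Answer: 2 5 7 9 11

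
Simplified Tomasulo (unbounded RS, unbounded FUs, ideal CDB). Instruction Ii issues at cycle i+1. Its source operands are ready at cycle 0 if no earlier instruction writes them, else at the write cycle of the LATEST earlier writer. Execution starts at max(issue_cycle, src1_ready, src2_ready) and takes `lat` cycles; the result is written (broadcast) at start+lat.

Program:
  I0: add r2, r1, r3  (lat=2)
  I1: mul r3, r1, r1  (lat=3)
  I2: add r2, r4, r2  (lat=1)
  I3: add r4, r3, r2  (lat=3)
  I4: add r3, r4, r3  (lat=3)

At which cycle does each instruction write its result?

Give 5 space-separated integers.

I0 add r2: issue@1 deps=(None,None) exec_start@1 write@3
I1 mul r3: issue@2 deps=(None,None) exec_start@2 write@5
I2 add r2: issue@3 deps=(None,0) exec_start@3 write@4
I3 add r4: issue@4 deps=(1,2) exec_start@5 write@8
I4 add r3: issue@5 deps=(3,1) exec_start@8 write@11

Answer: 3 5 4 8 11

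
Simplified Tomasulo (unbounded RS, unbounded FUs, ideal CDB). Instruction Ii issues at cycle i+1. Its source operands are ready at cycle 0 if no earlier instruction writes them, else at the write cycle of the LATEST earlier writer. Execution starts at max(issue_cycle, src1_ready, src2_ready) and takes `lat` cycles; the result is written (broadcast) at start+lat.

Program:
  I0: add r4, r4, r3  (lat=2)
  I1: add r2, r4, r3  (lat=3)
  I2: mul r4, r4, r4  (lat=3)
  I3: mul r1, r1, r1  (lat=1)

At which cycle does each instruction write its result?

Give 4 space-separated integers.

Answer: 3 6 6 5

Derivation:
I0 add r4: issue@1 deps=(None,None) exec_start@1 write@3
I1 add r2: issue@2 deps=(0,None) exec_start@3 write@6
I2 mul r4: issue@3 deps=(0,0) exec_start@3 write@6
I3 mul r1: issue@4 deps=(None,None) exec_start@4 write@5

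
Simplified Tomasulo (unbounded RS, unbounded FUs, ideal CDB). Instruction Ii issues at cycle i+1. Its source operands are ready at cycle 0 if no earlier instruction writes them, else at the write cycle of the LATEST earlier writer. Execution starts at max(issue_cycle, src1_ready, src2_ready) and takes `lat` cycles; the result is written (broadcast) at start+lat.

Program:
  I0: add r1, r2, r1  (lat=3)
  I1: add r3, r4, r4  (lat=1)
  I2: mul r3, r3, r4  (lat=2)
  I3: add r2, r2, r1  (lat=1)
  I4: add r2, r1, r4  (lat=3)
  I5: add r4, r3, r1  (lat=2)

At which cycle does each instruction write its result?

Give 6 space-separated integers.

I0 add r1: issue@1 deps=(None,None) exec_start@1 write@4
I1 add r3: issue@2 deps=(None,None) exec_start@2 write@3
I2 mul r3: issue@3 deps=(1,None) exec_start@3 write@5
I3 add r2: issue@4 deps=(None,0) exec_start@4 write@5
I4 add r2: issue@5 deps=(0,None) exec_start@5 write@8
I5 add r4: issue@6 deps=(2,0) exec_start@6 write@8

Answer: 4 3 5 5 8 8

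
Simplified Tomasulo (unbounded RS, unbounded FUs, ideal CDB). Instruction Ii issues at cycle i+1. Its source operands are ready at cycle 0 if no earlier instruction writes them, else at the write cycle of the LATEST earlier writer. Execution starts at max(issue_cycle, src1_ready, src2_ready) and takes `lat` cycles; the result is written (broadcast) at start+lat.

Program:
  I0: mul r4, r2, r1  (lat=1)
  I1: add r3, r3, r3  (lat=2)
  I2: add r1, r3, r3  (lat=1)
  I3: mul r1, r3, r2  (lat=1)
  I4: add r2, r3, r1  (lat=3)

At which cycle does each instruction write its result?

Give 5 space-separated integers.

Answer: 2 4 5 5 8

Derivation:
I0 mul r4: issue@1 deps=(None,None) exec_start@1 write@2
I1 add r3: issue@2 deps=(None,None) exec_start@2 write@4
I2 add r1: issue@3 deps=(1,1) exec_start@4 write@5
I3 mul r1: issue@4 deps=(1,None) exec_start@4 write@5
I4 add r2: issue@5 deps=(1,3) exec_start@5 write@8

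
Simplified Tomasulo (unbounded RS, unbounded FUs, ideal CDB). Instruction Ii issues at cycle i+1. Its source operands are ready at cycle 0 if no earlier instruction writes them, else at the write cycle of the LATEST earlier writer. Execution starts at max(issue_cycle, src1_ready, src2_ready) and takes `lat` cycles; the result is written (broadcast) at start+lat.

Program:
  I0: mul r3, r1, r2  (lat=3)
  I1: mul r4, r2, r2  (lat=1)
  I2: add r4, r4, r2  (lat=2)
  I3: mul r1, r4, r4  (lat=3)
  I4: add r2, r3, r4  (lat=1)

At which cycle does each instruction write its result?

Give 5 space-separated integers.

Answer: 4 3 5 8 6

Derivation:
I0 mul r3: issue@1 deps=(None,None) exec_start@1 write@4
I1 mul r4: issue@2 deps=(None,None) exec_start@2 write@3
I2 add r4: issue@3 deps=(1,None) exec_start@3 write@5
I3 mul r1: issue@4 deps=(2,2) exec_start@5 write@8
I4 add r2: issue@5 deps=(0,2) exec_start@5 write@6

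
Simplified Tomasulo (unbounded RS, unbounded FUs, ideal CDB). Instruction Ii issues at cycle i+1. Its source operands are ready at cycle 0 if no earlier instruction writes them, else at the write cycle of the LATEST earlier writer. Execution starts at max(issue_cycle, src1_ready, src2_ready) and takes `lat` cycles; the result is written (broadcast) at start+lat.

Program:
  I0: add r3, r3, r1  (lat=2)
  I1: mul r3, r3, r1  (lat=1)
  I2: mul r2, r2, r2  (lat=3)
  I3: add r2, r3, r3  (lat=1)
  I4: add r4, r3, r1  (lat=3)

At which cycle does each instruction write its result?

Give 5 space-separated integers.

Answer: 3 4 6 5 8

Derivation:
I0 add r3: issue@1 deps=(None,None) exec_start@1 write@3
I1 mul r3: issue@2 deps=(0,None) exec_start@3 write@4
I2 mul r2: issue@3 deps=(None,None) exec_start@3 write@6
I3 add r2: issue@4 deps=(1,1) exec_start@4 write@5
I4 add r4: issue@5 deps=(1,None) exec_start@5 write@8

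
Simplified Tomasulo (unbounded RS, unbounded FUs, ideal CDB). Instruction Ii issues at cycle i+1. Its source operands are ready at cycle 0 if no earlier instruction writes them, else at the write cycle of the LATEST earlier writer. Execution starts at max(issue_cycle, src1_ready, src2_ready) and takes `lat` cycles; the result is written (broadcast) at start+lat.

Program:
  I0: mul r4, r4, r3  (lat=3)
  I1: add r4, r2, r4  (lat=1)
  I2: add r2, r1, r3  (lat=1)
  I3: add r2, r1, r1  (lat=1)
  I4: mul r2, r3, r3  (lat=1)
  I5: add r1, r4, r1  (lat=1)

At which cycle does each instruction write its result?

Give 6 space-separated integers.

Answer: 4 5 4 5 6 7

Derivation:
I0 mul r4: issue@1 deps=(None,None) exec_start@1 write@4
I1 add r4: issue@2 deps=(None,0) exec_start@4 write@5
I2 add r2: issue@3 deps=(None,None) exec_start@3 write@4
I3 add r2: issue@4 deps=(None,None) exec_start@4 write@5
I4 mul r2: issue@5 deps=(None,None) exec_start@5 write@6
I5 add r1: issue@6 deps=(1,None) exec_start@6 write@7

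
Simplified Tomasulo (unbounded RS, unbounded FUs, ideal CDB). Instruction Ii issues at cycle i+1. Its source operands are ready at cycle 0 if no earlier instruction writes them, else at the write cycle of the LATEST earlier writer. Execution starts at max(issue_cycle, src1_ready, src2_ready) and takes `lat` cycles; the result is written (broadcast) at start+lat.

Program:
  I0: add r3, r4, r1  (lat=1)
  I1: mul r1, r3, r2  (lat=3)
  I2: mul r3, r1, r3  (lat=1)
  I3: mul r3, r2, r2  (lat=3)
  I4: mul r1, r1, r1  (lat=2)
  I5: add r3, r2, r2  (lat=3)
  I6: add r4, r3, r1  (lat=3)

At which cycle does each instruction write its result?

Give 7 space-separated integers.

I0 add r3: issue@1 deps=(None,None) exec_start@1 write@2
I1 mul r1: issue@2 deps=(0,None) exec_start@2 write@5
I2 mul r3: issue@3 deps=(1,0) exec_start@5 write@6
I3 mul r3: issue@4 deps=(None,None) exec_start@4 write@7
I4 mul r1: issue@5 deps=(1,1) exec_start@5 write@7
I5 add r3: issue@6 deps=(None,None) exec_start@6 write@9
I6 add r4: issue@7 deps=(5,4) exec_start@9 write@12

Answer: 2 5 6 7 7 9 12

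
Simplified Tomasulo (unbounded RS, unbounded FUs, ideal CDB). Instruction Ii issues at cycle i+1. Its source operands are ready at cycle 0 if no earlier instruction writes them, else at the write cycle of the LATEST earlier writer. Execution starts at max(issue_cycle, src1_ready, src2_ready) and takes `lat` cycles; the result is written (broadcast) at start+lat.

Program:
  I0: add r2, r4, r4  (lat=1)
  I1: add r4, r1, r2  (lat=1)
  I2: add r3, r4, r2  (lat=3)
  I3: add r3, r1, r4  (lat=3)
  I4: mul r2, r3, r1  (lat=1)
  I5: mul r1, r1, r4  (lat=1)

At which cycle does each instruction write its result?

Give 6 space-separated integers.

I0 add r2: issue@1 deps=(None,None) exec_start@1 write@2
I1 add r4: issue@2 deps=(None,0) exec_start@2 write@3
I2 add r3: issue@3 deps=(1,0) exec_start@3 write@6
I3 add r3: issue@4 deps=(None,1) exec_start@4 write@7
I4 mul r2: issue@5 deps=(3,None) exec_start@7 write@8
I5 mul r1: issue@6 deps=(None,1) exec_start@6 write@7

Answer: 2 3 6 7 8 7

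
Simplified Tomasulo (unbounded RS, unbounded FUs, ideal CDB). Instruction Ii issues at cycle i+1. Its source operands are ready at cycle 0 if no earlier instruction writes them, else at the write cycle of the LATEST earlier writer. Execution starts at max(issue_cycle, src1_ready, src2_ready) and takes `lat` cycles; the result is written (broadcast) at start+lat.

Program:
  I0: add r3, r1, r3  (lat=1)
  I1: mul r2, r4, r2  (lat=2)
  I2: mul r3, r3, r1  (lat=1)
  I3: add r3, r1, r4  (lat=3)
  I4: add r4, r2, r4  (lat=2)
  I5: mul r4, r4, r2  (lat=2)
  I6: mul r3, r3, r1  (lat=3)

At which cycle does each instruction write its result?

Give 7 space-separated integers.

Answer: 2 4 4 7 7 9 10

Derivation:
I0 add r3: issue@1 deps=(None,None) exec_start@1 write@2
I1 mul r2: issue@2 deps=(None,None) exec_start@2 write@4
I2 mul r3: issue@3 deps=(0,None) exec_start@3 write@4
I3 add r3: issue@4 deps=(None,None) exec_start@4 write@7
I4 add r4: issue@5 deps=(1,None) exec_start@5 write@7
I5 mul r4: issue@6 deps=(4,1) exec_start@7 write@9
I6 mul r3: issue@7 deps=(3,None) exec_start@7 write@10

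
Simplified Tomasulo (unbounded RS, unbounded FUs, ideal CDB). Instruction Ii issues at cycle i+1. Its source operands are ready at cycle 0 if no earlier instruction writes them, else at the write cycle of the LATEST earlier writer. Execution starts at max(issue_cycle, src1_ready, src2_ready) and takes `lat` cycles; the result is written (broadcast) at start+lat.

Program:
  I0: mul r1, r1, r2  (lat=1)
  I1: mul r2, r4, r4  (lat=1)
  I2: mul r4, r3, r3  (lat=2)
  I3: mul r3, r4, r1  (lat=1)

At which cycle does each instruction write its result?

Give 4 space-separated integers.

I0 mul r1: issue@1 deps=(None,None) exec_start@1 write@2
I1 mul r2: issue@2 deps=(None,None) exec_start@2 write@3
I2 mul r4: issue@3 deps=(None,None) exec_start@3 write@5
I3 mul r3: issue@4 deps=(2,0) exec_start@5 write@6

Answer: 2 3 5 6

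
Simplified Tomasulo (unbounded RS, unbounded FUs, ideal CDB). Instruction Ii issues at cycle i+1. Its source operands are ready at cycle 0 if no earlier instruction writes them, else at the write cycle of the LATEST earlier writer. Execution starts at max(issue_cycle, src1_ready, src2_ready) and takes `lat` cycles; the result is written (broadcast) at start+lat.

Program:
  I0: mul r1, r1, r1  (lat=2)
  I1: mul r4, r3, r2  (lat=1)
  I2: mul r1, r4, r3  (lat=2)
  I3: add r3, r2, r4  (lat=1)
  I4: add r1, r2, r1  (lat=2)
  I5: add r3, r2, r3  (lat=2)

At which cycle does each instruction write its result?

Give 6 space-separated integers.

I0 mul r1: issue@1 deps=(None,None) exec_start@1 write@3
I1 mul r4: issue@2 deps=(None,None) exec_start@2 write@3
I2 mul r1: issue@3 deps=(1,None) exec_start@3 write@5
I3 add r3: issue@4 deps=(None,1) exec_start@4 write@5
I4 add r1: issue@5 deps=(None,2) exec_start@5 write@7
I5 add r3: issue@6 deps=(None,3) exec_start@6 write@8

Answer: 3 3 5 5 7 8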